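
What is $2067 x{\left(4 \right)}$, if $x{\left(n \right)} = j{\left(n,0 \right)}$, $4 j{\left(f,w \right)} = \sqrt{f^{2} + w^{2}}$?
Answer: $2067$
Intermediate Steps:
$j{\left(f,w \right)} = \frac{\sqrt{f^{2} + w^{2}}}{4}$
$x{\left(n \right)} = \frac{\sqrt{n^{2}}}{4}$ ($x{\left(n \right)} = \frac{\sqrt{n^{2} + 0^{2}}}{4} = \frac{\sqrt{n^{2} + 0}}{4} = \frac{\sqrt{n^{2}}}{4}$)
$2067 x{\left(4 \right)} = 2067 \frac{\sqrt{4^{2}}}{4} = 2067 \frac{\sqrt{16}}{4} = 2067 \cdot \frac{1}{4} \cdot 4 = 2067 \cdot 1 = 2067$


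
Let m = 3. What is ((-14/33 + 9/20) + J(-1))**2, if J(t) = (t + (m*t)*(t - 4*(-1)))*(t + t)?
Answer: 174689089/435600 ≈ 401.03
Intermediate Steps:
J(t) = 2*t*(t + 3*t*(4 + t)) (J(t) = (t + (3*t)*(t - 4*(-1)))*(t + t) = (t + (3*t)*(t + 4))*(2*t) = (t + (3*t)*(4 + t))*(2*t) = (t + 3*t*(4 + t))*(2*t) = 2*t*(t + 3*t*(4 + t)))
((-14/33 + 9/20) + J(-1))**2 = ((-14/33 + 9/20) + (-1)**2*(26 + 6*(-1)))**2 = ((-14*1/33 + 9*(1/20)) + 1*(26 - 6))**2 = ((-14/33 + 9/20) + 1*20)**2 = (17/660 + 20)**2 = (13217/660)**2 = 174689089/435600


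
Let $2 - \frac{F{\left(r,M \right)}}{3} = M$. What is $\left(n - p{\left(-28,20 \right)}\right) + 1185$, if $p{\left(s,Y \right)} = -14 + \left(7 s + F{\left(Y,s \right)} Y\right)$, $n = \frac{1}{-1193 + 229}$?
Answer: $- \frac{390421}{964} \approx -405.0$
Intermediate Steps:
$F{\left(r,M \right)} = 6 - 3 M$
$n = - \frac{1}{964}$ ($n = \frac{1}{-964} = - \frac{1}{964} \approx -0.0010373$)
$p{\left(s,Y \right)} = -14 + 7 s + Y \left(6 - 3 s\right)$ ($p{\left(s,Y \right)} = -14 + \left(7 s + \left(6 - 3 s\right) Y\right) = -14 + \left(7 s + Y \left(6 - 3 s\right)\right) = -14 + 7 s + Y \left(6 - 3 s\right)$)
$\left(n - p{\left(-28,20 \right)}\right) + 1185 = \left(- \frac{1}{964} - \left(-14 + 7 \left(-28\right) - 60 \left(-2 - 28\right)\right)\right) + 1185 = \left(- \frac{1}{964} - \left(-14 - 196 - 60 \left(-30\right)\right)\right) + 1185 = \left(- \frac{1}{964} - \left(-14 - 196 + 1800\right)\right) + 1185 = \left(- \frac{1}{964} - 1590\right) + 1185 = - \frac{1532761}{964} + 1185 = - \frac{390421}{964}$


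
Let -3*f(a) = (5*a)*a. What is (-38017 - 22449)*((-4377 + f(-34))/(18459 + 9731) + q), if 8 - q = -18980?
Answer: -48548037996017/42285 ≈ -1.1481e+9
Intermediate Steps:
q = 18988 (q = 8 - 1*(-18980) = 8 + 18980 = 18988)
f(a) = -5*a²/3 (f(a) = -5*a*a/3 = -5*a²/3)
(-38017 - 22449)*((-4377 + f(-34))/(18459 + 9731) + q) = (-38017 - 22449)*((-4377 - 5/3*(-34)²)/(18459 + 9731) + 18988) = -60466*((-4377 - 5/3*1156)/28190 + 18988) = -60466*((-4377 - 5780/3)*(1/28190) + 18988) = -60466*(-18911/3*1/28190 + 18988) = -60466*(-18911/84570 + 18988) = -60466*1605796249/84570 = -48548037996017/42285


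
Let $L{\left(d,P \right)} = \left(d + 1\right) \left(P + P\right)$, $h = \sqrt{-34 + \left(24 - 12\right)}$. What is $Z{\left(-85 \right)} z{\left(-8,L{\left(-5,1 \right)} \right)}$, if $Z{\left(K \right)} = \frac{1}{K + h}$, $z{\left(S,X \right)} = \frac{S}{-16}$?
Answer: $- \frac{85}{14494} - \frac{i \sqrt{22}}{14494} \approx -0.0058645 - 0.00032361 i$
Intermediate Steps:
$h = i \sqrt{22}$ ($h = \sqrt{-34 + 12} = \sqrt{-22} = i \sqrt{22} \approx 4.6904 i$)
$L{\left(d,P \right)} = 2 P \left(1 + d\right)$ ($L{\left(d,P \right)} = \left(1 + d\right) 2 P = 2 P \left(1 + d\right)$)
$z{\left(S,X \right)} = - \frac{S}{16}$ ($z{\left(S,X \right)} = S \left(- \frac{1}{16}\right) = - \frac{S}{16}$)
$Z{\left(K \right)} = \frac{1}{K + i \sqrt{22}}$
$Z{\left(-85 \right)} z{\left(-8,L{\left(-5,1 \right)} \right)} = \frac{\left(- \frac{1}{16}\right) \left(-8\right)}{-85 + i \sqrt{22}} = \frac{1}{-85 + i \sqrt{22}} \cdot \frac{1}{2} = \frac{1}{2 \left(-85 + i \sqrt{22}\right)}$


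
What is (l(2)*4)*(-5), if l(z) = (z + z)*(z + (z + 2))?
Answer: -480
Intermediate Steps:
l(z) = 2*z*(2 + 2*z) (l(z) = (2*z)*(z + (2 + z)) = (2*z)*(2 + 2*z) = 2*z*(2 + 2*z))
(l(2)*4)*(-5) = ((4*2*(1 + 2))*4)*(-5) = ((4*2*3)*4)*(-5) = (24*4)*(-5) = 96*(-5) = -480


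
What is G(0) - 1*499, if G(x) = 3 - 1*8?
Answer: -504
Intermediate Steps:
G(x) = -5 (G(x) = 3 - 8 = -5)
G(0) - 1*499 = -5 - 1*499 = -5 - 499 = -504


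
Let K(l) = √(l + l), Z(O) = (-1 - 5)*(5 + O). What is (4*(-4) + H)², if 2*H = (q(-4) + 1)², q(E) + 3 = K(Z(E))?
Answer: 352 + 160*I*√3 ≈ 352.0 + 277.13*I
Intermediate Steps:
Z(O) = -30 - 6*O (Z(O) = -6*(5 + O) = -30 - 6*O)
K(l) = √2*√l (K(l) = √(2*l) = √2*√l)
q(E) = -3 + √2*√(-30 - 6*E)
H = (-2 + 2*I*√3)²/2 (H = ((-3 + 2*√(-15 - 3*(-4))) + 1)²/2 = ((-3 + 2*√(-15 + 12)) + 1)²/2 = ((-3 + 2*√(-3)) + 1)²/2 = ((-3 + 2*(I*√3)) + 1)²/2 = ((-3 + 2*I*√3) + 1)²/2 = (-2 + 2*I*√3)²/2 ≈ -4.0 - 6.9282*I)
(4*(-4) + H)² = (4*(-4) + 2*(1 - I*√3)²)² = (-16 + 2*(1 - I*√3)²)²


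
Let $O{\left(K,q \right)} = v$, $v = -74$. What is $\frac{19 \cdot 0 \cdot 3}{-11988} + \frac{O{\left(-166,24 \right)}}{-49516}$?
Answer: $\frac{37}{24758} \approx 0.0014945$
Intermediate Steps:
$O{\left(K,q \right)} = -74$
$\frac{19 \cdot 0 \cdot 3}{-11988} + \frac{O{\left(-166,24 \right)}}{-49516} = \frac{19 \cdot 0 \cdot 3}{-11988} - \frac{74}{-49516} = 0 \cdot 3 \left(- \frac{1}{11988}\right) - - \frac{37}{24758} = 0 \left(- \frac{1}{11988}\right) + \frac{37}{24758} = 0 + \frac{37}{24758} = \frac{37}{24758}$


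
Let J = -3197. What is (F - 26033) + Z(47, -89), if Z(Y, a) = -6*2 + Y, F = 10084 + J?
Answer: -19111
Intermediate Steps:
F = 6887 (F = 10084 - 3197 = 6887)
Z(Y, a) = -12 + Y
(F - 26033) + Z(47, -89) = (6887 - 26033) + (-12 + 47) = -19146 + 35 = -19111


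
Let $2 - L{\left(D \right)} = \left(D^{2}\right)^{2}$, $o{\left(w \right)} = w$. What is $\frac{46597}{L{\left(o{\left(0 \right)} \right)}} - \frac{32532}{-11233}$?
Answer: $\frac{523489165}{22466} \approx 23301.0$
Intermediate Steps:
$L{\left(D \right)} = 2 - D^{4}$ ($L{\left(D \right)} = 2 - \left(D^{2}\right)^{2} = 2 - D^{4}$)
$\frac{46597}{L{\left(o{\left(0 \right)} \right)}} - \frac{32532}{-11233} = \frac{46597}{2 - 0^{4}} - \frac{32532}{-11233} = \frac{46597}{2 - 0} - - \frac{32532}{11233} = \frac{46597}{2 + 0} + \frac{32532}{11233} = \frac{46597}{2} + \frac{32532}{11233} = \frac{523489165}{22466}$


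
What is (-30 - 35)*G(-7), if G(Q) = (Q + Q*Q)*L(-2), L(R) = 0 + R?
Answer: 5460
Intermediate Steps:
L(R) = R
G(Q) = -2*Q - 2*Q² (G(Q) = (Q + Q*Q)*(-2) = (Q + Q²)*(-2) = -2*Q - 2*Q²)
(-30 - 35)*G(-7) = (-30 - 35)*(-2*(-7)*(1 - 7)) = -(-130)*(-7)*(-6) = -65*(-84) = 5460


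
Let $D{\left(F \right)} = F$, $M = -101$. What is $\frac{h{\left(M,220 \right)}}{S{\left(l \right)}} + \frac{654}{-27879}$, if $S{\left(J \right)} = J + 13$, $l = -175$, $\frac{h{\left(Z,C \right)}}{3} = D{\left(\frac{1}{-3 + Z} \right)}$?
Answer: $- \frac{1214995}{52189488} \approx -0.02328$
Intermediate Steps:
$h{\left(Z,C \right)} = \frac{3}{-3 + Z}$
$S{\left(J \right)} = 13 + J$
$\frac{h{\left(M,220 \right)}}{S{\left(l \right)}} + \frac{654}{-27879} = \frac{3 \frac{1}{-3 - 101}}{13 - 175} + \frac{654}{-27879} = \frac{3 \frac{1}{-104}}{-162} + 654 \left(- \frac{1}{27879}\right) = 3 \left(- \frac{1}{104}\right) \left(- \frac{1}{162}\right) - \frac{218}{9293} = \left(- \frac{3}{104}\right) \left(- \frac{1}{162}\right) - \frac{218}{9293} = \frac{1}{5616} - \frac{218}{9293} = - \frac{1214995}{52189488}$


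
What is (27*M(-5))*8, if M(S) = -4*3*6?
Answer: -15552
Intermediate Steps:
M(S) = -72 (M(S) = -12*6 = -72)
(27*M(-5))*8 = (27*(-72))*8 = -1944*8 = -15552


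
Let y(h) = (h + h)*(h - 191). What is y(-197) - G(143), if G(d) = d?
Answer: 152729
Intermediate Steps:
y(h) = 2*h*(-191 + h) (y(h) = (2*h)*(-191 + h) = 2*h*(-191 + h))
y(-197) - G(143) = 2*(-197)*(-191 - 197) - 1*143 = 2*(-197)*(-388) - 143 = 152872 - 143 = 152729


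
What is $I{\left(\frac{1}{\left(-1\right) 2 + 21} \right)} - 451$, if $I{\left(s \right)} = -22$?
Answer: $-473$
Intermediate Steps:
$I{\left(\frac{1}{\left(-1\right) 2 + 21} \right)} - 451 = -22 - 451 = -473$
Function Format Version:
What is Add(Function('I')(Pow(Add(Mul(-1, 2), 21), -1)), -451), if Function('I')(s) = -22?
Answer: -473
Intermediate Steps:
Add(Function('I')(Pow(Add(Mul(-1, 2), 21), -1)), -451) = Add(-22, -451) = -473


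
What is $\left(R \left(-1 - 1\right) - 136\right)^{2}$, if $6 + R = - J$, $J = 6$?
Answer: $12544$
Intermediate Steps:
$R = -12$ ($R = -6 - 6 = -12$)
$\left(R \left(-1 - 1\right) - 136\right)^{2} = \left(- 12 \left(-1 - 1\right) - 136\right)^{2} = \left(\left(-12\right) \left(-2\right) - 136\right)^{2} = \left(24 - 136\right)^{2} = \left(-112\right)^{2} = 12544$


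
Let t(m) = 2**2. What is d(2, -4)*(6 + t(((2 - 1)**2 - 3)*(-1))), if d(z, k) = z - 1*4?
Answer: -20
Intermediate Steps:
t(m) = 4
d(z, k) = -4 + z (d(z, k) = z - 4 = -4 + z)
d(2, -4)*(6 + t(((2 - 1)**2 - 3)*(-1))) = (-4 + 2)*(6 + 4) = -2*10 = -20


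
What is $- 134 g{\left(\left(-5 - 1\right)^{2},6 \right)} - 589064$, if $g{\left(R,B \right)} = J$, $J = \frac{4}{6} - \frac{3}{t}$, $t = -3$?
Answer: $- \frac{1767862}{3} \approx -5.8929 \cdot 10^{5}$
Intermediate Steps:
$J = \frac{5}{3}$ ($J = \frac{4}{6} - \frac{3}{-3} = 4 \cdot \frac{1}{6} - -1 = \frac{2}{3} + 1 = \frac{5}{3} \approx 1.6667$)
$g{\left(R,B \right)} = \frac{5}{3}$
$- 134 g{\left(\left(-5 - 1\right)^{2},6 \right)} - 589064 = \left(-134\right) \frac{5}{3} - 589064 = - \frac{670}{3} - 589064 = - \frac{1767862}{3}$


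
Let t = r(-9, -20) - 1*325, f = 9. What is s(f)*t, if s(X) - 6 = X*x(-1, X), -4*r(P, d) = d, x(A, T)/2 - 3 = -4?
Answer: 3840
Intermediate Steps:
x(A, T) = -2 (x(A, T) = 6 + 2*(-4) = 6 - 8 = -2)
r(P, d) = -d/4
s(X) = 6 - 2*X (s(X) = 6 + X*(-2) = 6 - 2*X)
t = -320 (t = -1/4*(-20) - 1*325 = 5 - 325 = -320)
s(f)*t = (6 - 2*9)*(-320) = (6 - 18)*(-320) = -12*(-320) = 3840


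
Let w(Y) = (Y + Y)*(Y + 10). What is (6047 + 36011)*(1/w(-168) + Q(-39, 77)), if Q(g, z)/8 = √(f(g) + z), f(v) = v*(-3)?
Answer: 21029/26544 + 336464*√194 ≈ 4.6864e+6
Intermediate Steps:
f(v) = -3*v
w(Y) = 2*Y*(10 + Y) (w(Y) = (2*Y)*(10 + Y) = 2*Y*(10 + Y))
Q(g, z) = 8*√(z - 3*g) (Q(g, z) = 8*√(-3*g + z) = 8*√(z - 3*g))
(6047 + 36011)*(1/w(-168) + Q(-39, 77)) = (6047 + 36011)*(1/(2*(-168)*(10 - 168)) + 8*√(77 - 3*(-39))) = 42058*(1/(2*(-168)*(-158)) + 8*√(77 + 117)) = 42058*(1/53088 + 8*√194) = 21029/26544 + 336464*√194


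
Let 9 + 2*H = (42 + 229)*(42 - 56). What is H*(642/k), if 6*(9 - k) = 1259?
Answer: 7324578/1205 ≈ 6078.5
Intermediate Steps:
k = -1205/6 (k = 9 - 1/6*1259 = 9 - 1259/6 = -1205/6 ≈ -200.83)
H = -3803/2 (H = -9/2 + ((42 + 229)*(42 - 56))/2 = -9/2 + (271*(-14))/2 = -9/2 + (1/2)*(-3794) = -9/2 - 1897 = -3803/2 ≈ -1901.5)
H*(642/k) = -1220763/(-1205/6) = -1220763*(-6)/1205 = -3803/2*(-3852/1205) = 7324578/1205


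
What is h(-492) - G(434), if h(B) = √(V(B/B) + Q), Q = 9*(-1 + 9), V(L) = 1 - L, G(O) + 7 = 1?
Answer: 6 + 6*√2 ≈ 14.485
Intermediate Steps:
G(O) = -6 (G(O) = -7 + 1 = -6)
Q = 72 (Q = 9*8 = 72)
h(B) = 6*√2 (h(B) = √((1 - B/B) + 72) = √((1 - 1*1) + 72) = √((1 - 1) + 72) = √(0 + 72) = √72 = 6*√2)
h(-492) - G(434) = 6*√2 - 1*(-6) = 6*√2 + 6 = 6 + 6*√2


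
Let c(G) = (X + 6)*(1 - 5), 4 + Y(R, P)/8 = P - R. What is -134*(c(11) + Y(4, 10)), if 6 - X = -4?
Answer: 6432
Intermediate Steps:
X = 10 (X = 6 - 1*(-4) = 6 + 4 = 10)
Y(R, P) = -32 - 8*R + 8*P (Y(R, P) = -32 + 8*(P - R) = -32 + (-8*R + 8*P) = -32 - 8*R + 8*P)
c(G) = -64 (c(G) = (10 + 6)*(1 - 5) = 16*(-4) = -64)
-134*(c(11) + Y(4, 10)) = -134*(-64 + (-32 - 8*4 + 8*10)) = -134*(-64 + (-32 - 32 + 80)) = -134*(-64 + 16) = -134*(-48) = 6432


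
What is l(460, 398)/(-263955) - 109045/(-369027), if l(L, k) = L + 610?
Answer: 1892540939/6493768119 ≈ 0.29144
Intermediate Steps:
l(L, k) = 610 + L
l(460, 398)/(-263955) - 109045/(-369027) = (610 + 460)/(-263955) - 109045/(-369027) = 1070*(-1/263955) - 109045*(-1/369027) = -214/52791 + 109045/369027 = 1892540939/6493768119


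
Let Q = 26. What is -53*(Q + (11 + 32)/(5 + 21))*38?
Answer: -724033/13 ≈ -55695.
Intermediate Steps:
-53*(Q + (11 + 32)/(5 + 21))*38 = -53*(26 + (11 + 32)/(5 + 21))*38 = -53*(26 + 43/26)*38 = -53*719/26*38 = -38107/26*38 = -724033/13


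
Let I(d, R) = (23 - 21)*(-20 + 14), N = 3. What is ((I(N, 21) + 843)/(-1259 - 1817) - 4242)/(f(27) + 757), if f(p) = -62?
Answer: -13049223/2137820 ≈ -6.1040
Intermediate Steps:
I(d, R) = -12 (I(d, R) = 2*(-6) = -12)
((I(N, 21) + 843)/(-1259 - 1817) - 4242)/(f(27) + 757) = ((-12 + 843)/(-1259 - 1817) - 4242)/(-62 + 757) = (831/(-3076) - 4242)/695 = (831*(-1/3076) - 4242)*(1/695) = (-831/3076 - 4242)*(1/695) = -13049223/3076*1/695 = -13049223/2137820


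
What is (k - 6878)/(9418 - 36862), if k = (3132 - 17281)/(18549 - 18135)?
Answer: 2861641/11361816 ≈ 0.25186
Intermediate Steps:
k = -14149/414 ≈ -34.176
(k - 6878)/(9418 - 36862) = (-14149/414 - 6878)/(9418 - 36862) = -2861641/414/(-27444) = -2861641/414*(-1/27444) = 2861641/11361816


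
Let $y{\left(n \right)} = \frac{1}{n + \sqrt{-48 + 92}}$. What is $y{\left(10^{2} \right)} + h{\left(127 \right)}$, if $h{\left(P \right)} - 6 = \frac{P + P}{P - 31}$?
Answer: $\frac{1034135}{119472} - \frac{\sqrt{11}}{4978} \approx 8.6552$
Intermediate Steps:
$y{\left(n \right)} = \frac{1}{n + 2 \sqrt{11}}$ ($y{\left(n \right)} = \frac{1}{n + \sqrt{44}} = \frac{1}{n + 2 \sqrt{11}}$)
$h{\left(P \right)} = 6 + \frac{2 P}{-31 + P}$ ($h{\left(P \right)} = 6 + \frac{P + P}{P - 31} = 6 + \frac{2 P}{-31 + P}$)
$y{\left(10^{2} \right)} + h{\left(127 \right)} = \frac{1}{10^{2} + 2 \sqrt{11}} + \frac{2 \left(-93 + 4 \cdot 127\right)}{-31 + 127} = \frac{1}{100 + 2 \sqrt{11}} + \frac{2 \left(-93 + 508\right)}{96} = \frac{1}{100 + 2 \sqrt{11}} + 2 \cdot \frac{1}{96} \cdot 415 = \frac{1}{100 + 2 \sqrt{11}} + \frac{415}{48} = \frac{415}{48} + \frac{1}{100 + 2 \sqrt{11}}$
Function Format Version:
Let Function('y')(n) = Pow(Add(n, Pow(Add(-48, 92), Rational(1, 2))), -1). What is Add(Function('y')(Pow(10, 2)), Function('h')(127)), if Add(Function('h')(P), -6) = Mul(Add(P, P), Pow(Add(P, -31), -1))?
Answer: Add(Rational(1034135, 119472), Mul(Rational(-1, 4978), Pow(11, Rational(1, 2)))) ≈ 8.6552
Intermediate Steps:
Function('y')(n) = Pow(Add(n, Mul(2, Pow(11, Rational(1, 2)))), -1) (Function('y')(n) = Pow(Add(n, Pow(44, Rational(1, 2))), -1) = Pow(Add(n, Mul(2, Pow(11, Rational(1, 2)))), -1))
Function('h')(P) = Add(6, Mul(2, P, Pow(Add(-31, P), -1))) (Function('h')(P) = Add(6, Mul(Add(P, P), Pow(Add(P, -31), -1))) = Add(6, Mul(Mul(2, P), Pow(Add(-31, P), -1))) = Add(6, Mul(2, P, Pow(Add(-31, P), -1))))
Add(Function('y')(Pow(10, 2)), Function('h')(127)) = Add(Pow(Add(Pow(10, 2), Mul(2, Pow(11, Rational(1, 2)))), -1), Mul(2, Pow(Add(-31, 127), -1), Add(-93, Mul(4, 127)))) = Add(Pow(Add(100, Mul(2, Pow(11, Rational(1, 2)))), -1), Mul(2, Pow(96, -1), Add(-93, 508))) = Add(Pow(Add(100, Mul(2, Pow(11, Rational(1, 2)))), -1), Mul(2, Rational(1, 96), 415)) = Add(Pow(Add(100, Mul(2, Pow(11, Rational(1, 2)))), -1), Rational(415, 48)) = Add(Rational(415, 48), Pow(Add(100, Mul(2, Pow(11, Rational(1, 2)))), -1))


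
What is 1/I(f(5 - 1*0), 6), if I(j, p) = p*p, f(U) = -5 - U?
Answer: 1/36 ≈ 0.027778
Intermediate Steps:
I(j, p) = p**2
1/I(f(5 - 1*0), 6) = 1/(6**2) = 1/36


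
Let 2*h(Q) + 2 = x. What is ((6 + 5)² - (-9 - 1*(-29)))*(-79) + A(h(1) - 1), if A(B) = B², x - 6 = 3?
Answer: -31891/4 ≈ -7972.8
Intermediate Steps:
x = 9 (x = 6 + 3 = 9)
h(Q) = 7/2 (h(Q) = -1 + (½)*9 = -1 + 9/2 = 7/2)
((6 + 5)² - (-9 - 1*(-29)))*(-79) + A(h(1) - 1) = ((6 + 5)² - (-9 - 1*(-29)))*(-79) + (7/2 - 1)² = (11² - (-9 + 29))*(-79) + (5/2)² = (121 - 1*20)*(-79) + 25/4 = (121 - 20)*(-79) + 25/4 = 101*(-79) + 25/4 = -7979 + 25/4 = -31891/4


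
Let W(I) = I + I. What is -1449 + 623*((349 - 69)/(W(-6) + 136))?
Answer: -1309/31 ≈ -42.226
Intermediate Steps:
W(I) = 2*I
-1449 + 623*((349 - 69)/(W(-6) + 136)) = -1449 + 623*((349 - 69)/(2*(-6) + 136)) = -1449 + 623*(280/(-12 + 136)) = -1449 + 623*(280/124) = -1449 + 623*(280*(1/124)) = -1449 + 623*(70/31) = -1449 + 43610/31 = -1309/31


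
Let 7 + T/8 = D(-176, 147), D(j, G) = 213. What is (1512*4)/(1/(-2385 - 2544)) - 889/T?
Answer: -49127856505/1648 ≈ -2.9811e+7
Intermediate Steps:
T = 1648 (T = -56 + 8*213 = -56 + 1704 = 1648)
(1512*4)/(1/(-2385 - 2544)) - 889/T = (1512*4)/(1/(-2385 - 2544)) - 889/1648 = 6048/(1/(-4929)) - 889*1/1648 = 6048/(-1/4929) - 889/1648 = 6048*(-4929) - 889/1648 = -29810592 - 889/1648 = -49127856505/1648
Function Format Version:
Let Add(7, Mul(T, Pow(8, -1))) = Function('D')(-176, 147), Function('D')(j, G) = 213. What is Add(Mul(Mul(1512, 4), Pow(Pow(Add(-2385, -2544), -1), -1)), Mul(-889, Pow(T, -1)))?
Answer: Rational(-49127856505, 1648) ≈ -2.9811e+7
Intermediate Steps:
T = 1648 (T = Add(-56, Mul(8, 213)) = Add(-56, 1704) = 1648)
Add(Mul(Mul(1512, 4), Pow(Pow(Add(-2385, -2544), -1), -1)), Mul(-889, Pow(T, -1))) = Add(Mul(Mul(1512, 4), Pow(Pow(Add(-2385, -2544), -1), -1)), Mul(-889, Pow(1648, -1))) = Add(Mul(6048, Pow(Pow(-4929, -1), -1)), Mul(-889, Rational(1, 1648))) = Add(Mul(6048, Pow(Rational(-1, 4929), -1)), Rational(-889, 1648)) = Add(Mul(6048, -4929), Rational(-889, 1648)) = Add(-29810592, Rational(-889, 1648)) = Rational(-49127856505, 1648)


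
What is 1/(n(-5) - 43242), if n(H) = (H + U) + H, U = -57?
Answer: -1/43309 ≈ -2.3090e-5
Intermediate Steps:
n(H) = -57 + 2*H (n(H) = (H - 57) + H = (-57 + H) + H = -57 + 2*H)
1/(n(-5) - 43242) = 1/((-57 + 2*(-5)) - 43242) = 1/((-57 - 10) - 43242) = 1/(-67 - 43242) = 1/(-43309) = -1/43309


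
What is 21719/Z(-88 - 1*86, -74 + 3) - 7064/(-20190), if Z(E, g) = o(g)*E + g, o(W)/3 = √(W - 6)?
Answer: 58556658733/211856789355 + 11337318*I*√77/20986309 ≈ 0.2764 + 4.7404*I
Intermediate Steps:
o(W) = 3*√(-6 + W) (o(W) = 3*√(W - 6) = 3*√(-6 + W))
Z(E, g) = g + 3*E*√(-6 + g) (Z(E, g) = (3*√(-6 + g))*E + g = 3*E*√(-6 + g) + g = g + 3*E*√(-6 + g))
21719/Z(-88 - 1*86, -74 + 3) - 7064/(-20190) = 21719/((-74 + 3) + 3*(-88 - 1*86)*√(-6 + (-74 + 3))) - 7064/(-20190) = 21719/(-71 + 3*(-88 - 86)*√(-6 - 71)) - 7064*(-1/20190) = 21719/(-71 + 3*(-174)*√(-77)) + 3532/10095 = 21719/(-71 + 3*(-174)*(I*√77)) + 3532/10095 = 21719/(-71 - 522*I*√77) + 3532/10095 = 3532/10095 + 21719/(-71 - 522*I*√77)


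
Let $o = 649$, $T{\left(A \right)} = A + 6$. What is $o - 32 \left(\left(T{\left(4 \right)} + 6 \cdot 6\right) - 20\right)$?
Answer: $-183$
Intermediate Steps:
$T{\left(A \right)} = 6 + A$
$o - 32 \left(\left(T{\left(4 \right)} + 6 \cdot 6\right) - 20\right) = 649 - 32 \left(\left(\left(6 + 4\right) + 6 \cdot 6\right) - 20\right) = 649 - 32 \left(\left(10 + 36\right) - 20\right) = 649 - 32 \left(46 - 20\right) = 649 - 832 = -183$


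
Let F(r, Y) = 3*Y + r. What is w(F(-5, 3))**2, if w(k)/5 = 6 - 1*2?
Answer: 400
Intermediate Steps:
F(r, Y) = r + 3*Y
w(k) = 20 (w(k) = 5*(6 - 1*2) = 5*(6 - 2) = 5*4 = 20)
w(F(-5, 3))**2 = 20**2 = 400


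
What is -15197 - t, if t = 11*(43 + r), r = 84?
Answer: -16594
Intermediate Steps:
t = 1397 (t = 11*(43 + 84) = 11*127 = 1397)
-15197 - t = -15197 - 1*1397 = -15197 - 1397 = -16594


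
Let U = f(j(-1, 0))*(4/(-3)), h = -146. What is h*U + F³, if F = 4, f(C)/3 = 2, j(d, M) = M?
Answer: 1232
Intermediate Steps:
f(C) = 6 (f(C) = 3*2 = 6)
U = -8 (U = 6*(4/(-3)) = 6*(4*(-⅓)) = 6*(-4/3) = -8)
h*U + F³ = -146*(-8) + 4³ = 1168 + 64 = 1232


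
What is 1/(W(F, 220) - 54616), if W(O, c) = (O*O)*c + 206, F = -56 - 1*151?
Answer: 1/9372370 ≈ 1.0670e-7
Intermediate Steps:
F = -207 (F = -56 - 151 = -207)
W(O, c) = 206 + c*O² (W(O, c) = O²*c + 206 = c*O² + 206 = 206 + c*O²)
1/(W(F, 220) - 54616) = 1/((206 + 220*(-207)²) - 54616) = 1/((206 + 220*42849) - 54616) = 1/((206 + 9426780) - 54616) = 1/(9426986 - 54616) = 1/9372370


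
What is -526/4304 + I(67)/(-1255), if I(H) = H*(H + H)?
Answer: -19650721/2700760 ≈ -7.2760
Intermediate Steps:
I(H) = 2*H² (I(H) = H*(2*H) = 2*H²)
-526/4304 + I(67)/(-1255) = -526/4304 + (2*67²)/(-1255) = -526*1/4304 + (2*4489)*(-1/1255) = -263/2152 + 8978*(-1/1255) = -263/2152 - 8978/1255 = -19650721/2700760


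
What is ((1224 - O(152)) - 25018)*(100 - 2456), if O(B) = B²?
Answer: 110491688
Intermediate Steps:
((1224 - O(152)) - 25018)*(100 - 2456) = ((1224 - 1*152²) - 25018)*(100 - 2456) = ((1224 - 1*23104) - 25018)*(-2356) = ((1224 - 23104) - 25018)*(-2356) = (-21880 - 25018)*(-2356) = -46898*(-2356) = 110491688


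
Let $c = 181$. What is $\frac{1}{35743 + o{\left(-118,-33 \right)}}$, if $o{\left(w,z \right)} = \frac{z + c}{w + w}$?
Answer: $\frac{59}{2108800} \approx 2.7978 \cdot 10^{-5}$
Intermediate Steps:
$o{\left(w,z \right)} = \frac{181 + z}{2 w}$ ($o{\left(w,z \right)} = \frac{z + 181}{w + w} = \frac{181 + z}{2 w}$)
$\frac{1}{35743 + o{\left(-118,-33 \right)}} = \frac{1}{35743 + \frac{181 - 33}{2 \left(-118\right)}} = \frac{1}{35743 + \frac{1}{2} \left(- \frac{1}{118}\right) 148} = \frac{1}{35743 - \frac{37}{59}} = \frac{1}{\frac{2108800}{59}} = \frac{59}{2108800}$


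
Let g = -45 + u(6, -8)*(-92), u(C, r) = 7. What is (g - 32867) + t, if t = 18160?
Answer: -15396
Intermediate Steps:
g = -689 (g = -45 + 7*(-92) = -45 - 644 = -689)
(g - 32867) + t = (-689 - 32867) + 18160 = -33556 + 18160 = -15396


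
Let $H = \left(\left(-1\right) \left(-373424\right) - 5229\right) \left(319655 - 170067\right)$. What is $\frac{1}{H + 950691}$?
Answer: $\frac{1}{55078504351} \approx 1.8156 \cdot 10^{-11}$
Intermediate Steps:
$H = 55077553660$ ($H = \left(373424 - 5229\right) 149588 = 368195 \cdot 149588 = 55077553660$)
$\frac{1}{H + 950691} = \frac{1}{55077553660 + 950691} = \frac{1}{55078504351}$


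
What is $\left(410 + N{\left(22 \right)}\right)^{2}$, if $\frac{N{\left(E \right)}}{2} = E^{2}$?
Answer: $1898884$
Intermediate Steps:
$N{\left(E \right)} = 2 E^{2}$
$\left(410 + N{\left(22 \right)}\right)^{2} = \left(410 + 2 \cdot 22^{2}\right)^{2} = \left(410 + 2 \cdot 484\right)^{2} = \left(410 + 968\right)^{2} = 1378^{2} = 1898884$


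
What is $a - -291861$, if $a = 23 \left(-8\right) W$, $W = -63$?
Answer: $303453$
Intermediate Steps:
$a = 11592$ ($a = 23 \left(-8\right) \left(-63\right) = \left(-184\right) \left(-63\right) = 11592$)
$a - -291861 = 11592 - -291861 = 11592 + 291861 = 303453$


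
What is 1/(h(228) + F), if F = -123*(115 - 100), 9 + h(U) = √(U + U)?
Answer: -309/572810 - √114/1718430 ≈ -0.00054566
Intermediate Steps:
h(U) = -9 + √2*√U (h(U) = -9 + √(U + U) = -9 + √(2*U) = -9 + √2*√U)
F = -1845 (F = -123*15 = -1845)
1/(h(228) + F) = 1/((-9 + √2*√228) - 1845) = 1/((-9 + √2*(2*√57)) - 1845) = 1/((-9 + 2*√114) - 1845) = 1/(-1854 + 2*√114)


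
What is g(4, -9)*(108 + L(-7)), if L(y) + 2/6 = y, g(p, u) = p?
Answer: 1208/3 ≈ 402.67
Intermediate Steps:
L(y) = -⅓ + y
g(4, -9)*(108 + L(-7)) = 4*(108 + (-⅓ - 7)) = 4*(108 - 22/3) = 4*(302/3) = 1208/3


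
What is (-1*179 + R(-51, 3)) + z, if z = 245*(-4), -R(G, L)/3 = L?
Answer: -1168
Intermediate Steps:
R(G, L) = -3*L
z = -980
(-1*179 + R(-51, 3)) + z = (-1*179 - 3*3) - 980 = (-179 - 9) - 980 = -188 - 980 = -1168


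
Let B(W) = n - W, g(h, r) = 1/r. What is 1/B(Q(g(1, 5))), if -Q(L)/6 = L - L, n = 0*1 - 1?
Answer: -1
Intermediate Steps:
n = -1 (n = 0 - 1 = -1)
Q(L) = 0 (Q(L) = -6*(L - L) = -6*0 = 0)
B(W) = -1 - W
1/B(Q(g(1, 5))) = 1/(-1 - 1*0) = 1/(-1 + 0) = 1/(-1) = -1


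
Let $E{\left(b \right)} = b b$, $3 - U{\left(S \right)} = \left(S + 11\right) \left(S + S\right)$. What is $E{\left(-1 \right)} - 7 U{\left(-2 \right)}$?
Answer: $-272$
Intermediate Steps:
$U{\left(S \right)} = 3 - 2 S \left(11 + S\right)$ ($U{\left(S \right)} = 3 - \left(S + 11\right) \left(S + S\right) = 3 - \left(11 + S\right) 2 S = 3 - 2 S \left(11 + S\right)$)
$E{\left(b \right)} = b^{2}$
$E{\left(-1 \right)} - 7 U{\left(-2 \right)} = \left(-1\right)^{2} - 7 \left(3 - -44 - 2 \left(-2\right)^{2}\right) = 1 - 7 \left(3 + 44 - 8\right) = 1 - 273 = -272$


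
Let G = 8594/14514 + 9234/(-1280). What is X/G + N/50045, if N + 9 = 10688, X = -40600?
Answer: 9437108302827031/1539158447005 ≈ 6131.3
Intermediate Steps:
N = 10679 (N = -9 + 10688 = 10679)
G = -30755489/4644480 (G = 8594*(1/14514) + 9234*(-1/1280) = 4297/7257 - 4617/640 = -30755489/4644480 ≈ -6.6219)
X/G + N/50045 = -40600/(-30755489/4644480) + 10679/50045 = -40600*(-4644480/30755489) + 10679*(1/50045) = 188565888000/30755489 + 10679/50045 = 9437108302827031/1539158447005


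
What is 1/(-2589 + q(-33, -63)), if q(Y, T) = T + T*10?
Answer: -1/3282 ≈ -0.00030469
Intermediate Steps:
q(Y, T) = 11*T (q(Y, T) = T + 10*T = 11*T)
1/(-2589 + q(-33, -63)) = 1/(-2589 + 11*(-63)) = 1/(-2589 - 693) = 1/(-3282) = -1/3282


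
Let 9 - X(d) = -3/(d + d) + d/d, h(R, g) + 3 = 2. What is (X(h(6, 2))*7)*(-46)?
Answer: -2093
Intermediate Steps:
h(R, g) = -1 (h(R, g) = -3 + 2 = -1)
X(d) = 8 + 3/(2*d) (X(d) = 9 - (-3/(d + d) + d/d) = 9 - (-3*1/(2*d) + 1) = 9 - (-3/(2*d) + 1) = 9 - (1 - 3/(2*d)) = 9 + (-1 + 3/(2*d)) = 8 + 3/(2*d))
(X(h(6, 2))*7)*(-46) = ((8 + (3/2)/(-1))*7)*(-46) = ((8 + (3/2)*(-1))*7)*(-46) = ((8 - 3/2)*7)*(-46) = ((13/2)*7)*(-46) = (91/2)*(-46) = -2093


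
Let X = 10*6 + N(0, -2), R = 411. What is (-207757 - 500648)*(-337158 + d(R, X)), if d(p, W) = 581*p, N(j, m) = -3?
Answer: 69683674635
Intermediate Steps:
X = 57 (X = 10*6 - 3 = 60 - 3 = 57)
(-207757 - 500648)*(-337158 + d(R, X)) = (-207757 - 500648)*(-337158 + 581*411) = -708405*(-337158 + 238791) = -708405*(-98367) = 69683674635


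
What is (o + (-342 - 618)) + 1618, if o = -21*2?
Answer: 616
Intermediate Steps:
o = -42
(o + (-342 - 618)) + 1618 = (-42 + (-342 - 618)) + 1618 = (-42 - 960) + 1618 = -1002 + 1618 = 616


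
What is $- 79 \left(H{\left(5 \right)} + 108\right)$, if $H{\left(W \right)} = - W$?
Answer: $-8137$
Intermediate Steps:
$- 79 \left(H{\left(5 \right)} + 108\right) = - 79 \left(\left(-1\right) 5 + 108\right) = - 79 \left(-5 + 108\right) = \left(-79\right) 103 = -8137$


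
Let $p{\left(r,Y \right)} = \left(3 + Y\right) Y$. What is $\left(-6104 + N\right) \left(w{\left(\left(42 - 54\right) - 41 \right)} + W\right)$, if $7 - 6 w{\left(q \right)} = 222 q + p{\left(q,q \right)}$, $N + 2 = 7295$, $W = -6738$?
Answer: $- \frac{12407215}{2} \approx -6.2036 \cdot 10^{6}$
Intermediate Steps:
$p{\left(r,Y \right)} = Y \left(3 + Y\right)$
$N = 7293$ ($N = -2 + 7295 = 7293$)
$w{\left(q \right)} = \frac{7}{6} - 37 q - \frac{q \left(3 + q\right)}{6}$ ($w{\left(q \right)} = \frac{7}{6} - \frac{222 q + q \left(3 + q\right)}{6} = \frac{7}{6} - \left(37 q + \frac{q \left(3 + q\right)}{6}\right) = \frac{7}{6} - 37 q - \frac{q \left(3 + q\right)}{6}$)
$\left(-6104 + N\right) \left(w{\left(\left(42 - 54\right) - 41 \right)} + W\right) = \left(-6104 + 7293\right) \left(\left(\frac{7}{6} - \frac{75 \left(\left(42 - 54\right) - 41\right)}{2} - \frac{\left(\left(42 - 54\right) - 41\right)^{2}}{6}\right) - 6738\right) = 1189 \left(\left(\frac{7}{6} - \frac{75 \left(-12 - 41\right)}{2} - \frac{\left(-12 - 41\right)^{2}}{6}\right) - 6738\right) = 1189 \left(\left(\frac{7}{6} - - \frac{3975}{2} - \frac{\left(-53\right)^{2}}{6}\right) - 6738\right) = 1189 \left(\left(\frac{7}{6} + \frac{3975}{2} - \frac{2809}{6}\right) - 6738\right) = 1189 \left(\frac{3041}{2} - 6738\right) = 1189 \left(- \frac{10435}{2}\right) = - \frac{12407215}{2}$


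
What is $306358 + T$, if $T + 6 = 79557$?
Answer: $385909$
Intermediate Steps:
$T = 79551$ ($T = -6 + 79557 = 79551$)
$306358 + T = 306358 + 79551 = 385909$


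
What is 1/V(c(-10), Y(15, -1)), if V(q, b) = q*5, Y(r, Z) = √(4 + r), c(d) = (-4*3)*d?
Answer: 1/600 ≈ 0.0016667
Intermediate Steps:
c(d) = -12*d
V(q, b) = 5*q
1/V(c(-10), Y(15, -1)) = 1/(5*(-12*(-10))) = 1/(5*120) = 1/600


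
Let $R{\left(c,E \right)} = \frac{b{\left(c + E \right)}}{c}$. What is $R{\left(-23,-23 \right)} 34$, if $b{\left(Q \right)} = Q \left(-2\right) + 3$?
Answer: $- \frac{3230}{23} \approx -140.43$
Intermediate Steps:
$b{\left(Q \right)} = 3 - 2 Q$ ($b{\left(Q \right)} = - 2 Q + 3 = 3 - 2 Q$)
$R{\left(c,E \right)} = \frac{3 - 2 E - 2 c}{c}$ ($R{\left(c,E \right)} = \frac{3 - 2 \left(c + E\right)}{c} = \frac{3 - 2 \left(E + c\right)}{c} = \frac{3 - \left(2 E + 2 c\right)}{c} = \frac{3 - 2 E - 2 c}{c}$)
$R{\left(-23,-23 \right)} 34 = \frac{3 - -46 - -46}{-23} \cdot 34 = - \frac{3 + 46 + 46}{23} \cdot 34 = \left(- \frac{1}{23}\right) 95 \cdot 34 = \left(- \frac{95}{23}\right) 34 = - \frac{3230}{23}$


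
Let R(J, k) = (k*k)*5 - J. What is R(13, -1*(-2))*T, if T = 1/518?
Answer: 1/74 ≈ 0.013514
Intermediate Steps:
T = 1/518 ≈ 0.0019305
R(J, k) = -J + 5*k² (R(J, k) = k²*5 - J = 5*k² - J = -J + 5*k²)
R(13, -1*(-2))*T = (-1*13 + 5*(-1*(-2))²)*(1/518) = (-13 + 5*2²)*(1/518) = (-13 + 5*4)*(1/518) = (-13 + 20)*(1/518) = 7*(1/518) = 1/74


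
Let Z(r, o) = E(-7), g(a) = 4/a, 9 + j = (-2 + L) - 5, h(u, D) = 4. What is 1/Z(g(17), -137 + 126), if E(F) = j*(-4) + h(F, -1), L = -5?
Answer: 1/88 ≈ 0.011364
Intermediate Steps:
j = -21 (j = -9 + ((-2 - 5) - 5) = -9 + (-7 - 5) = -9 - 12 = -21)
E(F) = 88 (E(F) = -21*(-4) + 4 = 84 + 4 = 88)
Z(r, o) = 88
1/Z(g(17), -137 + 126) = 1/88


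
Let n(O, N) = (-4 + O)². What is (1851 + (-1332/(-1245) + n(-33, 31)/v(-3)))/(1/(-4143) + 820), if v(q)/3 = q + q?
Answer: 18321488087/8459174910 ≈ 2.1659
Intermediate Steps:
v(q) = 6*q (v(q) = 3*(q + q) = 3*(2*q) = 6*q)
(1851 + (-1332/(-1245) + n(-33, 31)/v(-3)))/(1/(-4143) + 820) = (1851 + (-1332/(-1245) + (-4 - 33)²/((6*(-3)))))/(1/(-4143) + 820) = (1851 + (-1332*(-1/1245) + (-37)²/(-18)))/(-1/4143 + 820) = (1851 + (444/415 + 1369*(-1/18)))/(3397259/4143) = (1851 + (444/415 - 1369/18))*(4143/3397259) = (1851 - 560143/7470)*(4143/3397259) = (13266827/7470)*(4143/3397259) = 18321488087/8459174910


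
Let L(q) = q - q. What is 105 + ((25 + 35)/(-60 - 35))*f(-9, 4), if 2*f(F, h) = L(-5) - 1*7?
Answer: 2037/19 ≈ 107.21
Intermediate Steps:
L(q) = 0
f(F, h) = -7/2 (f(F, h) = (0 - 1*7)/2 = (0 - 7)/2 = (½)*(-7) = -7/2)
105 + ((25 + 35)/(-60 - 35))*f(-9, 4) = 105 + ((25 + 35)/(-60 - 35))*(-7/2) = 105 + (60/(-95))*(-7/2) = 105 + (60*(-1/95))*(-7/2) = 105 - 12/19*(-7/2) = 105 + 42/19 = 2037/19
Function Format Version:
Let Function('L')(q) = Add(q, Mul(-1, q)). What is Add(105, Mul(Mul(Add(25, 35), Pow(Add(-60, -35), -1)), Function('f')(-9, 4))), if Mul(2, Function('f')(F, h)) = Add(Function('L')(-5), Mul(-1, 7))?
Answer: Rational(2037, 19) ≈ 107.21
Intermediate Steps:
Function('L')(q) = 0
Function('f')(F, h) = Rational(-7, 2) (Function('f')(F, h) = Mul(Rational(1, 2), Add(0, Mul(-1, 7))) = Mul(Rational(1, 2), Add(0, -7)) = Mul(Rational(1, 2), -7) = Rational(-7, 2))
Add(105, Mul(Mul(Add(25, 35), Pow(Add(-60, -35), -1)), Function('f')(-9, 4))) = Add(105, Mul(Mul(Add(25, 35), Pow(Add(-60, -35), -1)), Rational(-7, 2))) = Add(105, Mul(Mul(60, Pow(-95, -1)), Rational(-7, 2))) = Add(105, Mul(Mul(60, Rational(-1, 95)), Rational(-7, 2))) = Add(105, Mul(Rational(-12, 19), Rational(-7, 2))) = Add(105, Rational(42, 19)) = Rational(2037, 19)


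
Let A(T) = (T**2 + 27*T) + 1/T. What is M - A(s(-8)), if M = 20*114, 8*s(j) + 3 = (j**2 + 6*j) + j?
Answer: 723563/320 ≈ 2261.1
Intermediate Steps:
s(j) = -3/8 + j**2/8 + 7*j/8 (s(j) = -3/8 + ((j**2 + 6*j) + j)/8 = -3/8 + (j**2 + 7*j)/8 = -3/8 + (j**2/8 + 7*j/8) = -3/8 + j**2/8 + 7*j/8)
A(T) = 1/T + T**2 + 27*T
M = 2280
M - A(s(-8)) = 2280 - (1 + (-3/8 + (1/8)*(-8)**2 + (7/8)*(-8))**2*(27 + (-3/8 + (1/8)*(-8)**2 + (7/8)*(-8))))/(-3/8 + (1/8)*(-8)**2 + (7/8)*(-8)) = 2280 - (1 + (-3/8 + (1/8)*64 - 7)**2*(27 + (-3/8 + (1/8)*64 - 7)))/(-3/8 + (1/8)*64 - 7) = 2280 - (1 + (-3/8 + 8 - 7)**2*(27 + (-3/8 + 8 - 7)))/(-3/8 + 8 - 7) = 2280 - (1 + (5/8)**2*(27 + 5/8))/5/8 = 2280 - 8*(1 + (25/64)*(221/8))/5 = 2280 - 8*(1 + 5525/512)/5 = 2280 - 8*6037/(5*512) = 2280 - 1*6037/320 = 2280 - 6037/320 = 723563/320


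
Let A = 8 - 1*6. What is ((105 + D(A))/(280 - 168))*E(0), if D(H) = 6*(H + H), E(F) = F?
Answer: 0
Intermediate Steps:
A = 2 (A = 8 - 6 = 2)
D(H) = 12*H (D(H) = 6*(2*H) = 12*H)
((105 + D(A))/(280 - 168))*E(0) = ((105 + 12*2)/(280 - 168))*0 = ((105 + 24)/112)*0 = (129*(1/112))*0 = (129/112)*0 = 0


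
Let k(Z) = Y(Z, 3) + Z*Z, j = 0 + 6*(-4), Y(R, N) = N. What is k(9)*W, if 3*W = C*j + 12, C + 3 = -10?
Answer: 9072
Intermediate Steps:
C = -13 (C = -3 - 10 = -13)
j = -24 (j = 0 - 24 = -24)
W = 108 (W = (-13*(-24) + 12)/3 = (312 + 12)/3 = (1/3)*324 = 108)
k(Z) = 3 + Z**2 (k(Z) = 3 + Z*Z = 3 + Z**2)
k(9)*W = (3 + 9**2)*108 = (3 + 81)*108 = 84*108 = 9072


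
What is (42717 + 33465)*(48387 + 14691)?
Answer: 4805408196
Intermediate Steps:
(42717 + 33465)*(48387 + 14691) = 76182*63078 = 4805408196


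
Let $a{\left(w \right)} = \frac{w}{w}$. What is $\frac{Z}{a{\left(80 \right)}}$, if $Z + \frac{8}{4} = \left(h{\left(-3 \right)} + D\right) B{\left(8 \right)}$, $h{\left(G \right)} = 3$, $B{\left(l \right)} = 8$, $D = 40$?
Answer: $342$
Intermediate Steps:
$a{\left(w \right)} = 1$
$Z = 342$ ($Z = -2 + \left(3 + 40\right) 8 = -2 + 43 \cdot 8 = -2 + 344 = 342$)
$\frac{Z}{a{\left(80 \right)}} = \frac{342}{1} = 342 \cdot 1 = 342$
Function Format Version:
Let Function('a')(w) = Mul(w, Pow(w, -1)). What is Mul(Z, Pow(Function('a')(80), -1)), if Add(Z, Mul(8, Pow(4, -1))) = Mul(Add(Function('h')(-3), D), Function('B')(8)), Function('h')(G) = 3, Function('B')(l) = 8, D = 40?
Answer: 342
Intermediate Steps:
Function('a')(w) = 1
Z = 342 (Z = Add(-2, Mul(Add(3, 40), 8)) = Add(-2, Mul(43, 8)) = Add(-2, 344) = 342)
Mul(Z, Pow(Function('a')(80), -1)) = Mul(342, Pow(1, -1)) = Mul(342, 1) = 342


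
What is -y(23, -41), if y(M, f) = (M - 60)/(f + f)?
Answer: -37/82 ≈ -0.45122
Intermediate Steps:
y(M, f) = (-60 + M)/(2*f) (y(M, f) = (-60 + M)/((2*f)) = (-60 + M)*(1/(2*f)) = (-60 + M)/(2*f))
-y(23, -41) = -(-60 + 23)/(2*(-41)) = -(-1)*(-37)/(2*41) = -1*37/82 = -37/82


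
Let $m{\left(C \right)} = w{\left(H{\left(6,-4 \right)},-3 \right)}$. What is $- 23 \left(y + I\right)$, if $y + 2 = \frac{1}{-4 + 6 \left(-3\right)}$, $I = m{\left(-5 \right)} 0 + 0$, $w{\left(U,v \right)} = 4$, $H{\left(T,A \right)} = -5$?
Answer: $\frac{1035}{22} \approx 47.045$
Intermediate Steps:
$m{\left(C \right)} = 4$
$I = 0$ ($I = 4 \cdot 0 + 0 = 0 + 0 = 0$)
$y = - \frac{45}{22}$ ($y = -2 + \frac{1}{-4 + 6 \left(-3\right)} = -2 + \frac{1}{-4 - 18} = -2 + \frac{1}{-22} = -2 - \frac{1}{22} = - \frac{45}{22} \approx -2.0455$)
$- 23 \left(y + I\right) = - 23 \left(- \frac{45}{22} + 0\right) = \left(-23\right) \left(- \frac{45}{22}\right) = \frac{1035}{22}$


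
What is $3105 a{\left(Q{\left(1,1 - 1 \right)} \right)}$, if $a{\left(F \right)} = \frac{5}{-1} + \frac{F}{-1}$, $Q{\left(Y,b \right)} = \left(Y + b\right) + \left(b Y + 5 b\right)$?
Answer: $-18630$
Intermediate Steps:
$Q{\left(Y,b \right)} = Y + 6 b + Y b$ ($Q{\left(Y,b \right)} = \left(Y + b\right) + \left(Y b + 5 b\right) = \left(Y + b\right) + \left(5 b + Y b\right) = Y + 6 b + Y b$)
$a{\left(F \right)} = -5 - F$ ($a{\left(F \right)} = 5 \left(-1\right) + F \left(-1\right) = -5 - F$)
$3105 a{\left(Q{\left(1,1 - 1 \right)} \right)} = 3105 \left(-5 - \left(1 + 6 \left(1 - 1\right) + 1 \left(1 - 1\right)\right)\right) = 3105 \left(-5 - \left(1 + 6 \cdot 0 + 1 \cdot 0\right)\right) = 3105 \left(-5 - \left(1 + 0 + 0\right)\right) = 3105 \left(-5 - 1\right) = 3105 \left(-6\right) = -18630$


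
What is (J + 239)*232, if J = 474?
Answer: 165416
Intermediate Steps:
(J + 239)*232 = (474 + 239)*232 = 713*232 = 165416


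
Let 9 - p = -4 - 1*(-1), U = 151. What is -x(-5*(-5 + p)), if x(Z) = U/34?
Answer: -151/34 ≈ -4.4412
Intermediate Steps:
p = 12 (p = 9 - (-4 - 1*(-1)) = 9 - (-4 + 1) = 9 - 1*(-3) = 9 + 3 = 12)
x(Z) = 151/34
-x(-5*(-5 + p)) = -1*151/34 = -151/34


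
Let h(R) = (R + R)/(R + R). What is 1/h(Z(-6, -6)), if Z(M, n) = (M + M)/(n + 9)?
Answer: 1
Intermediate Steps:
Z(M, n) = 2*M/(9 + n) (Z(M, n) = (2*M)/(9 + n) = 2*M/(9 + n))
h(R) = 1 (h(R) = (2*R)/((2*R)) = (2*R)*(1/(2*R)) = 1)
1/h(Z(-6, -6)) = 1/1 = 1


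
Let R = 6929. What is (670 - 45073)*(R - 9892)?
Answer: 131566089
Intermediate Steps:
(670 - 45073)*(R - 9892) = (670 - 45073)*(6929 - 9892) = -44403*(-2963) = 131566089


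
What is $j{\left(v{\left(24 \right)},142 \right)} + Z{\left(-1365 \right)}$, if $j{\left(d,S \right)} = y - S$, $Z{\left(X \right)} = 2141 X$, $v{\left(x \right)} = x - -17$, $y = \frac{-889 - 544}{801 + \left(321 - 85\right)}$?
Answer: $- \frac{3030744892}{1037} \approx -2.9226 \cdot 10^{6}$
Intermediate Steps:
$y = - \frac{1433}{1037}$ ($y = - \frac{1433}{801 + \left(321 - 85\right)} = - \frac{1433}{801 + 236} = - \frac{1433}{1037} \approx -1.3819$)
$v{\left(x \right)} = 17 + x$ ($v{\left(x \right)} = x + \left(-2 + 19\right) = x + 17 = 17 + x$)
$j{\left(d,S \right)} = - \frac{1433}{1037} - S$
$j{\left(v{\left(24 \right)},142 \right)} + Z{\left(-1365 \right)} = \left(- \frac{1433}{1037} - 142\right) + 2141 \left(-1365\right) = \left(- \frac{1433}{1037} - 142\right) - 2922465 = - \frac{148687}{1037} - 2922465 = - \frac{3030744892}{1037}$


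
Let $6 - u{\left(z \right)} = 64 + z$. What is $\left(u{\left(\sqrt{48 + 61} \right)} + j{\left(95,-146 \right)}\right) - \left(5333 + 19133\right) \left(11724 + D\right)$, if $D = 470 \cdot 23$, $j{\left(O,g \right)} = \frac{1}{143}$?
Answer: $- \frac{78838316985}{143} - \sqrt{109} \approx -5.5132 \cdot 10^{8}$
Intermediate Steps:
$j{\left(O,g \right)} = \frac{1}{143}$
$D = 10810$
$u{\left(z \right)} = -58 - z$ ($u{\left(z \right)} = 6 - \left(64 + z\right) = -58 - z$)
$\left(u{\left(\sqrt{48 + 61} \right)} + j{\left(95,-146 \right)}\right) - \left(5333 + 19133\right) \left(11724 + D\right) = \left(\left(-58 - \sqrt{48 + 61}\right) + \frac{1}{143}\right) - \left(5333 + 19133\right) \left(11724 + 10810\right) = \left(\left(-58 - \sqrt{109}\right) + \frac{1}{143}\right) - 24466 \cdot 22534 = \left(- \frac{8293}{143} - \sqrt{109}\right) - 551316844 = - \frac{78838316985}{143} - \sqrt{109}$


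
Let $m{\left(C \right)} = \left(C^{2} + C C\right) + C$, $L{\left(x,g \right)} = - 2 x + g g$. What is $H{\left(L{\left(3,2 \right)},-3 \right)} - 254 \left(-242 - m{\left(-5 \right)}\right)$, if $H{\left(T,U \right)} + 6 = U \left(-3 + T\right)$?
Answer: $72907$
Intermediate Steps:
$L{\left(x,g \right)} = g^{2} - 2 x$ ($L{\left(x,g \right)} = - 2 x + g^{2} = g^{2} - 2 x$)
$H{\left(T,U \right)} = -6 + U \left(-3 + T\right)$
$m{\left(C \right)} = C + 2 C^{2}$ ($m{\left(C \right)} = \left(C^{2} + C^{2}\right) + C = 2 C^{2} + C = C + 2 C^{2}$)
$H{\left(L{\left(3,2 \right)},-3 \right)} - 254 \left(-242 - m{\left(-5 \right)}\right) = \left(-6 - -9 + \left(2^{2} - 6\right) \left(-3\right)\right) - 254 \left(-242 - - 5 \left(1 + 2 \left(-5\right)\right)\right) = \left(-6 + 9 + \left(4 - 6\right) \left(-3\right)\right) - 254 \left(-242 - - 5 \left(1 - 10\right)\right) = \left(-6 + 9 - -6\right) - 254 \left(-242 - \left(-5\right) \left(-9\right)\right) = \left(-6 + 9 + 6\right) - 254 \left(-242 - 45\right) = 9 - 254 \left(-242 - 45\right) = 9 - -72898 = 9 + 72898 = 72907$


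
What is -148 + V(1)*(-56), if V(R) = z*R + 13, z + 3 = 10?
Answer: -1268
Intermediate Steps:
z = 7 (z = -3 + 10 = 7)
V(R) = 13 + 7*R (V(R) = 7*R + 13 = 13 + 7*R)
-148 + V(1)*(-56) = -148 + (13 + 7*1)*(-56) = -148 + (13 + 7)*(-56) = -148 + 20*(-56) = -148 - 1120 = -1268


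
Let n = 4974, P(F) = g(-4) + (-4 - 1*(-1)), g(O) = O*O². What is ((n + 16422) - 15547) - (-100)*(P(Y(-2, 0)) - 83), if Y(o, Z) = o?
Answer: -9151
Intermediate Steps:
g(O) = O³
P(F) = -67 (P(F) = (-4)³ + (-4 - 1*(-1)) = -64 + (-4 + 1) = -64 - 3 = -67)
((n + 16422) - 15547) - (-100)*(P(Y(-2, 0)) - 83) = ((4974 + 16422) - 15547) - (-100)*(-67 - 83) = (21396 - 15547) - (-100)*(-150) = 5849 - 1*15000 = 5849 - 15000 = -9151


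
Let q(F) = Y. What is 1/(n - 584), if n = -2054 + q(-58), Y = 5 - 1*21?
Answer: -1/2654 ≈ -0.00037679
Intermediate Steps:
Y = -16 (Y = 5 - 21 = -16)
q(F) = -16
n = -2070 (n = -2054 - 16 = -2070)
1/(n - 584) = 1/(-2070 - 584) = 1/(-2654) = -1/2654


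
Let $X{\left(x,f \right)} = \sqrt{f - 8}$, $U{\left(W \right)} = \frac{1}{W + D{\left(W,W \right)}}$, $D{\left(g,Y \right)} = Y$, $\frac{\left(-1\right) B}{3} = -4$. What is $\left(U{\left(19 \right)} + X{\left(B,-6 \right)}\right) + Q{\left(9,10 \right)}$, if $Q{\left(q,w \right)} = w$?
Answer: $\frac{381}{38} + i \sqrt{14} \approx 10.026 + 3.7417 i$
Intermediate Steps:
$B = 12$ ($B = \left(-3\right) \left(-4\right) = 12$)
$U{\left(W \right)} = \frac{1}{2 W}$ ($U{\left(W \right)} = \frac{1}{W + W} = \frac{1}{2 W}$)
$X{\left(x,f \right)} = \sqrt{-8 + f}$
$\left(U{\left(19 \right)} + X{\left(B,-6 \right)}\right) + Q{\left(9,10 \right)} = \left(\frac{1}{2 \cdot 19} + \sqrt{-8 - 6}\right) + 10 = \left(\frac{1}{2} \cdot \frac{1}{19} + \sqrt{-14}\right) + 10 = \left(\frac{1}{38} + i \sqrt{14}\right) + 10 = \frac{381}{38} + i \sqrt{14}$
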